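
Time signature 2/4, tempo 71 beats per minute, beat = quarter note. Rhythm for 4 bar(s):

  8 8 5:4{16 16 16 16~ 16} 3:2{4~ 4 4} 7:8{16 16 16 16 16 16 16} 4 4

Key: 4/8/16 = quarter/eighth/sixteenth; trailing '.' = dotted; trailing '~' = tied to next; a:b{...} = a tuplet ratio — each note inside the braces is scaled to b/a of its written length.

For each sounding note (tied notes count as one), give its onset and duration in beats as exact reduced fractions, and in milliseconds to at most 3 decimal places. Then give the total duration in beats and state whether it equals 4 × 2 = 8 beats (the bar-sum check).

1) 0.0ms=0b +422.535ms=1/2b
2) 422.535ms=1/2b +422.535ms=1/2b
3) 845.07ms=1b +169.014ms=1/5b
4) 1014.085ms=6/5b +169.014ms=1/5b
5) 1183.099ms=7/5b +169.014ms=1/5b
6) 1352.113ms=8/5b +338.028ms=2/5b
7) 1690.141ms=2b +1126.761ms=4/3b
8) 2816.901ms=10/3b +563.38ms=2/3b
9) 3380.282ms=4b +241.449ms=2/7b
10) 3621.73ms=30/7b +241.449ms=2/7b
11) 3863.179ms=32/7b +241.449ms=2/7b
12) 4104.628ms=34/7b +241.449ms=2/7b
13) 4346.076ms=36/7b +241.449ms=2/7b
14) 4587.525ms=38/7b +241.449ms=2/7b
15) 4828.974ms=40/7b +241.449ms=2/7b
16) 5070.423ms=6b +845.07ms=1b
17) 5915.493ms=7b +845.07ms=1b
Σ=8b of 8 (71bpm 2/4) — PASS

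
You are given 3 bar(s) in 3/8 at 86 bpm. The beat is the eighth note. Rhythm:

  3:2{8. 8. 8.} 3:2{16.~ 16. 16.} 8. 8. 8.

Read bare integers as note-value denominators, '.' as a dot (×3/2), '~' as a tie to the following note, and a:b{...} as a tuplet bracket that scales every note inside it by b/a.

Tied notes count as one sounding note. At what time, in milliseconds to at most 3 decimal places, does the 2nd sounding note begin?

1. 0.0ms @ 0 + 697.674ms (1)
2. 697.674ms @ 1 + 697.674ms (1)
3. 1395.349ms @ 2 + 697.674ms (1)
4. 2093.023ms @ 3 + 697.674ms (1)
5. 2790.698ms @ 4 + 348.837ms (1/2)
6. 3139.535ms @ 9/2 + 1046.512ms (3/2)
7. 4186.047ms @ 6 + 1046.512ms (3/2)
8. 5232.558ms @ 15/2 + 1046.512ms (3/2)

note 2 onset = 1b = 697.674ms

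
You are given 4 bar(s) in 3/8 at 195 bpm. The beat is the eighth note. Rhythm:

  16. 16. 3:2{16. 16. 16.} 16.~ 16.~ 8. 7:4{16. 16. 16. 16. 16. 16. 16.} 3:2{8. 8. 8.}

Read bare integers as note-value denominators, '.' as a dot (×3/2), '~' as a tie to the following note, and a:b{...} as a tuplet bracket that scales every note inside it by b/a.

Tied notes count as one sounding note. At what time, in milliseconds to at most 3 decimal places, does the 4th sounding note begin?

note 4 onset = 2b = 615.385ms

1. 0.0ms @ 0 + 230.769ms (3/4)
2. 230.769ms @ 3/4 + 230.769ms (3/4)
3. 461.538ms @ 3/2 + 153.846ms (1/2)
4. 615.385ms @ 2 + 153.846ms (1/2)
5. 769.231ms @ 5/2 + 153.846ms (1/2)
6. 923.077ms @ 3 + 923.077ms (3)
7. 1846.154ms @ 6 + 131.868ms (3/7)
8. 1978.022ms @ 45/7 + 131.868ms (3/7)
9. 2109.89ms @ 48/7 + 131.868ms (3/7)
10. 2241.758ms @ 51/7 + 131.868ms (3/7)
11. 2373.626ms @ 54/7 + 131.868ms (3/7)
12. 2505.495ms @ 57/7 + 131.868ms (3/7)
13. 2637.363ms @ 60/7 + 131.868ms (3/7)
14. 2769.231ms @ 9 + 307.692ms (1)
15. 3076.923ms @ 10 + 307.692ms (1)
16. 3384.615ms @ 11 + 307.692ms (1)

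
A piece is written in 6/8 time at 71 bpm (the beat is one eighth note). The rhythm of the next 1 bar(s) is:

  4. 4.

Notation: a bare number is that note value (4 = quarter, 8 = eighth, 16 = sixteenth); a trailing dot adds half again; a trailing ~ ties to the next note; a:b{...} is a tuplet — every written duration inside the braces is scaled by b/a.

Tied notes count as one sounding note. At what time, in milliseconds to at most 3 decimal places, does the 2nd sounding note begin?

1. 0.0ms @ 0 + 2535.211ms (3)
2. 2535.211ms @ 3 + 2535.211ms (3)

note 2 onset = 3b = 2535.211ms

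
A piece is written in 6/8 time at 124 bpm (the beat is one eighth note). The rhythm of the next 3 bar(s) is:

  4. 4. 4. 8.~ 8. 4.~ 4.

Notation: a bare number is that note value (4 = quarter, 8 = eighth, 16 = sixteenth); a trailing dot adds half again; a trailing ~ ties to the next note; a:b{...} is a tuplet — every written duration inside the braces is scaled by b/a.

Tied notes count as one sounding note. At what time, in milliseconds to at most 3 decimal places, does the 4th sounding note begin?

note 4 onset = 9b = 4354.839ms

1. 0.0ms @ 0 + 1451.613ms (3)
2. 1451.613ms @ 3 + 1451.613ms (3)
3. 2903.226ms @ 6 + 1451.613ms (3)
4. 4354.839ms @ 9 + 1451.613ms (3)
5. 5806.452ms @ 12 + 2903.226ms (6)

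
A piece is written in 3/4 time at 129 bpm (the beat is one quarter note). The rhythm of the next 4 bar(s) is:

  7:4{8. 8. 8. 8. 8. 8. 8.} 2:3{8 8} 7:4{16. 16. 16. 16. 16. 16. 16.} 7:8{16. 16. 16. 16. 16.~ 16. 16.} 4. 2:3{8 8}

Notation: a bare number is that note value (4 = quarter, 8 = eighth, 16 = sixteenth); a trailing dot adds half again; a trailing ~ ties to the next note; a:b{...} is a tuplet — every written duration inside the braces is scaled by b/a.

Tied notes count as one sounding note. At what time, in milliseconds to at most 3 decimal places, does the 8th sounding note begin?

1. 0.0ms @ 0 + 199.336ms (3/7)
2. 199.336ms @ 3/7 + 199.336ms (3/7)
3. 398.671ms @ 6/7 + 199.336ms (3/7)
4. 598.007ms @ 9/7 + 199.336ms (3/7)
5. 797.342ms @ 12/7 + 199.336ms (3/7)
6. 996.678ms @ 15/7 + 199.336ms (3/7)
7. 1196.013ms @ 18/7 + 199.336ms (3/7)
8. 1395.349ms @ 3 + 348.837ms (3/4)
9. 1744.186ms @ 15/4 + 348.837ms (3/4)
10. 2093.023ms @ 9/2 + 99.668ms (3/14)
11. 2192.691ms @ 33/7 + 99.668ms (3/14)
12. 2292.359ms @ 69/14 + 99.668ms (3/14)
13. 2392.027ms @ 36/7 + 99.668ms (3/14)
14. 2491.694ms @ 75/14 + 99.668ms (3/14)
15. 2591.362ms @ 39/7 + 99.668ms (3/14)
16. 2691.03ms @ 81/14 + 99.668ms (3/14)
17. 2790.698ms @ 6 + 199.336ms (3/7)
18. 2990.033ms @ 45/7 + 199.336ms (3/7)
19. 3189.369ms @ 48/7 + 199.336ms (3/7)
20. 3388.704ms @ 51/7 + 199.336ms (3/7)
21. 3588.04ms @ 54/7 + 398.671ms (6/7)
22. 3986.711ms @ 60/7 + 199.336ms (3/7)
23. 4186.047ms @ 9 + 697.674ms (3/2)
24. 4883.721ms @ 21/2 + 348.837ms (3/4)
25. 5232.558ms @ 45/4 + 348.837ms (3/4)

note 8 onset = 3b = 1395.349ms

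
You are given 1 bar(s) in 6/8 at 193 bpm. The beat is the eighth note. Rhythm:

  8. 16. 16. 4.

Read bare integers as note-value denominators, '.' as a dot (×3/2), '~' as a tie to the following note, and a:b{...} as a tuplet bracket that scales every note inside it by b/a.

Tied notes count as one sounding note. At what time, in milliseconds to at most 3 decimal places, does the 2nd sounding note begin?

1. 0.0ms @ 0 + 466.321ms (3/2)
2. 466.321ms @ 3/2 + 233.161ms (3/4)
3. 699.482ms @ 9/4 + 233.161ms (3/4)
4. 932.642ms @ 3 + 932.642ms (3)

note 2 onset = 3/2b = 466.321ms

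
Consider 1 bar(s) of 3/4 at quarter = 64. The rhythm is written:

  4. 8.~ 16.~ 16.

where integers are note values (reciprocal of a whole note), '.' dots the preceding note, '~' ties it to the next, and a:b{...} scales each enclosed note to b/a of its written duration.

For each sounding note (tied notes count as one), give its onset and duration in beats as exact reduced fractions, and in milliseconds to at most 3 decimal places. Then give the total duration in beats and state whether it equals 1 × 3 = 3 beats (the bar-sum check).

1) 0.0ms=0b +1406.25ms=3/2b
2) 1406.25ms=3/2b +1406.25ms=3/2b
Σ=3b of 3 (64bpm 3/4) — PASS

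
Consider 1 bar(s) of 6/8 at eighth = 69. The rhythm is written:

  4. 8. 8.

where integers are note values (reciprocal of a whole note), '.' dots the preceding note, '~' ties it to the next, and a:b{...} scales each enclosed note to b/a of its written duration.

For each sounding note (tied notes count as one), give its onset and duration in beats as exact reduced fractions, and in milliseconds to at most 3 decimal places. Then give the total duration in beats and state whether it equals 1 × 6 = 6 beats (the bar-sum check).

1) 0.0ms=0b +2608.696ms=3b
2) 2608.696ms=3b +1304.348ms=3/2b
3) 3913.043ms=9/2b +1304.348ms=3/2b
Σ=6b of 6 (69bpm 6/8) — PASS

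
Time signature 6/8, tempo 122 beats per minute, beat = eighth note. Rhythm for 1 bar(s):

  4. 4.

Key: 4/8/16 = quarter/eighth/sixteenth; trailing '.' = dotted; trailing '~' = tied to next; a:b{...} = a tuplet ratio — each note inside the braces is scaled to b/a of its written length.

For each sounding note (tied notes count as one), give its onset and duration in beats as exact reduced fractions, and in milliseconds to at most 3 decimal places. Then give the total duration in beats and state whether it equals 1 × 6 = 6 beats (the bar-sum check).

1) 0.0ms=0b +1475.41ms=3b
2) 1475.41ms=3b +1475.41ms=3b
Σ=6b of 6 (122bpm 6/8) — PASS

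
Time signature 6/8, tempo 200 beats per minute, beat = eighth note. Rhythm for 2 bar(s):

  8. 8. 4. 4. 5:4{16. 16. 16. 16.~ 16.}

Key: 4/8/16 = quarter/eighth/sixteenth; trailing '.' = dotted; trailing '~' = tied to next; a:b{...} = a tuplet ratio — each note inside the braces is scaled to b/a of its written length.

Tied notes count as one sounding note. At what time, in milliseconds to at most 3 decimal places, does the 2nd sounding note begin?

1. 0.0ms @ 0 + 450.0ms (3/2)
2. 450.0ms @ 3/2 + 450.0ms (3/2)
3. 900.0ms @ 3 + 900.0ms (3)
4. 1800.0ms @ 6 + 900.0ms (3)
5. 2700.0ms @ 9 + 180.0ms (3/5)
6. 2880.0ms @ 48/5 + 180.0ms (3/5)
7. 3060.0ms @ 51/5 + 180.0ms (3/5)
8. 3240.0ms @ 54/5 + 360.0ms (6/5)

note 2 onset = 3/2b = 450.0ms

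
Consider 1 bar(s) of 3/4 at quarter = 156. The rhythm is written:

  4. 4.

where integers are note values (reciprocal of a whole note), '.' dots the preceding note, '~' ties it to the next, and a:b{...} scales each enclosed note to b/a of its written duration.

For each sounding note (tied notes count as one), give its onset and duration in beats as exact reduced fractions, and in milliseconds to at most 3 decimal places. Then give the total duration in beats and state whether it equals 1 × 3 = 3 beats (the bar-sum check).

1) 0.0ms=0b +576.923ms=3/2b
2) 576.923ms=3/2b +576.923ms=3/2b
Σ=3b of 3 (156bpm 3/4) — PASS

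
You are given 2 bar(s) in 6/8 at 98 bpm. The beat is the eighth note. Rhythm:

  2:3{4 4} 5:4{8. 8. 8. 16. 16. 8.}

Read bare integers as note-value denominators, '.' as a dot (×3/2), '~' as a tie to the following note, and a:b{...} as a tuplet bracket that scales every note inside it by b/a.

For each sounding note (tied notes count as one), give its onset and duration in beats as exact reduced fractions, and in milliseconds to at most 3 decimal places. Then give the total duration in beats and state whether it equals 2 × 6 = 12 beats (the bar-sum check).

1) 0.0ms=0b +1836.735ms=3b
2) 1836.735ms=3b +1836.735ms=3b
3) 3673.469ms=6b +734.694ms=6/5b
4) 4408.163ms=36/5b +734.694ms=6/5b
5) 5142.857ms=42/5b +734.694ms=6/5b
6) 5877.551ms=48/5b +367.347ms=3/5b
7) 6244.898ms=51/5b +367.347ms=3/5b
8) 6612.245ms=54/5b +734.694ms=6/5b
Σ=12b of 12 (98bpm 6/8) — PASS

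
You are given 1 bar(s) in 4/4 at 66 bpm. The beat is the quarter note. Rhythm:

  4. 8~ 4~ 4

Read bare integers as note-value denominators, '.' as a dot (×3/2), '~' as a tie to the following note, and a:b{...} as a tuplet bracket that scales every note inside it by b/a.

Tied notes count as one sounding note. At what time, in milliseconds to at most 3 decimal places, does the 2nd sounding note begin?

1. 0.0ms @ 0 + 1363.636ms (3/2)
2. 1363.636ms @ 3/2 + 2272.727ms (5/2)

note 2 onset = 3/2b = 1363.636ms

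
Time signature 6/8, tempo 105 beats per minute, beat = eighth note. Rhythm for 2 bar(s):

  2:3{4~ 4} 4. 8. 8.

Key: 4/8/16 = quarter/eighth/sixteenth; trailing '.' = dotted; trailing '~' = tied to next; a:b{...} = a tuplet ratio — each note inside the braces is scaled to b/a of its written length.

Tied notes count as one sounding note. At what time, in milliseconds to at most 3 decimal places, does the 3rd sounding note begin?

1. 0.0ms @ 0 + 3428.571ms (6)
2. 3428.571ms @ 6 + 1714.286ms (3)
3. 5142.857ms @ 9 + 857.143ms (3/2)
4. 6000.0ms @ 21/2 + 857.143ms (3/2)

note 3 onset = 9b = 5142.857ms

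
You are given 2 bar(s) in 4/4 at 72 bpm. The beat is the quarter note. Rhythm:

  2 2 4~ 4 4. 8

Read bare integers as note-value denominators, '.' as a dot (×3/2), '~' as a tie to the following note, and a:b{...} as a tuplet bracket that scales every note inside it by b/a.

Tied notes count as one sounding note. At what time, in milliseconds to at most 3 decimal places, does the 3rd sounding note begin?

note 3 onset = 4b = 3333.333ms

1. 0.0ms @ 0 + 1666.667ms (2)
2. 1666.667ms @ 2 + 1666.667ms (2)
3. 3333.333ms @ 4 + 1666.667ms (2)
4. 5000.0ms @ 6 + 1250.0ms (3/2)
5. 6250.0ms @ 15/2 + 416.667ms (1/2)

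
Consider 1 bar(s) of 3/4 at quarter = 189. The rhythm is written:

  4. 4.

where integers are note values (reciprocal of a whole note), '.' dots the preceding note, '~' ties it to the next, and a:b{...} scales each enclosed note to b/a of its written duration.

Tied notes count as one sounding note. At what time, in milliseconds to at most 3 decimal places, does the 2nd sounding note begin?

note 2 onset = 3/2b = 476.19ms

1. 0.0ms @ 0 + 476.19ms (3/2)
2. 476.19ms @ 3/2 + 476.19ms (3/2)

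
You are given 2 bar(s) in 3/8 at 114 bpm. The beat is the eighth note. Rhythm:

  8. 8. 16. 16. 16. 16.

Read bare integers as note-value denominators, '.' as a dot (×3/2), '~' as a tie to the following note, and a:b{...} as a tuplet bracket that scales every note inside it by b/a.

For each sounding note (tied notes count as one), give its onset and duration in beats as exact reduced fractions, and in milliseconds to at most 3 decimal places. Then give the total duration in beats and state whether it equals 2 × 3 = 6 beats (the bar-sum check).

1) 0.0ms=0b +789.474ms=3/2b
2) 789.474ms=3/2b +789.474ms=3/2b
3) 1578.947ms=3b +394.737ms=3/4b
4) 1973.684ms=15/4b +394.737ms=3/4b
5) 2368.421ms=9/2b +394.737ms=3/4b
6) 2763.158ms=21/4b +394.737ms=3/4b
Σ=6b of 6 (114bpm 3/8) — PASS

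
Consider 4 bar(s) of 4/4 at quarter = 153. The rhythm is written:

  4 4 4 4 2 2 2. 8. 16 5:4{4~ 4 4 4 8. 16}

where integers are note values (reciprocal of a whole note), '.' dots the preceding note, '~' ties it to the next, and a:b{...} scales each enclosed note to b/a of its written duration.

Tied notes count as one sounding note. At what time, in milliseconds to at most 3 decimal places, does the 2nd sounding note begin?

note 2 onset = 1b = 392.157ms

1. 0.0ms @ 0 + 392.157ms (1)
2. 392.157ms @ 1 + 392.157ms (1)
3. 784.314ms @ 2 + 392.157ms (1)
4. 1176.471ms @ 3 + 392.157ms (1)
5. 1568.627ms @ 4 + 784.314ms (2)
6. 2352.941ms @ 6 + 784.314ms (2)
7. 3137.255ms @ 8 + 1176.471ms (3)
8. 4313.725ms @ 11 + 294.118ms (3/4)
9. 4607.843ms @ 47/4 + 98.039ms (1/4)
10. 4705.882ms @ 12 + 627.451ms (8/5)
11. 5333.333ms @ 68/5 + 313.725ms (4/5)
12. 5647.059ms @ 72/5 + 313.725ms (4/5)
13. 5960.784ms @ 76/5 + 235.294ms (3/5)
14. 6196.078ms @ 79/5 + 78.431ms (1/5)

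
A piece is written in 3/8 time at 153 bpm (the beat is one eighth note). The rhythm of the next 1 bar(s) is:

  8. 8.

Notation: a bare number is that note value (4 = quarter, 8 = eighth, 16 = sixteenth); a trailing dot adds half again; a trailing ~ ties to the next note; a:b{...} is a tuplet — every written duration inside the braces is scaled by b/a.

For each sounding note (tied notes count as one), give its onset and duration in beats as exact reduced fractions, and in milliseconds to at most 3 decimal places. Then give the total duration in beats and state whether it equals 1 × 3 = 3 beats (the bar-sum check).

1) 0.0ms=0b +588.235ms=3/2b
2) 588.235ms=3/2b +588.235ms=3/2b
Σ=3b of 3 (153bpm 3/8) — PASS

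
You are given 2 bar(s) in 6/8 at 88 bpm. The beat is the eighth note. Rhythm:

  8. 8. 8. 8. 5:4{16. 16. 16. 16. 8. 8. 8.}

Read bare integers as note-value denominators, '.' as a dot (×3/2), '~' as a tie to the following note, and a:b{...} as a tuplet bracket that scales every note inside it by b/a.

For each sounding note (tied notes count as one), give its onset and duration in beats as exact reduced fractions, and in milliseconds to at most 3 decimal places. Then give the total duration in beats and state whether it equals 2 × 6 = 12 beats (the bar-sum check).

1) 0.0ms=0b +1022.727ms=3/2b
2) 1022.727ms=3/2b +1022.727ms=3/2b
3) 2045.455ms=3b +1022.727ms=3/2b
4) 3068.182ms=9/2b +1022.727ms=3/2b
5) 4090.909ms=6b +409.091ms=3/5b
6) 4500.0ms=33/5b +409.091ms=3/5b
7) 4909.091ms=36/5b +409.091ms=3/5b
8) 5318.182ms=39/5b +409.091ms=3/5b
9) 5727.273ms=42/5b +818.182ms=6/5b
10) 6545.455ms=48/5b +818.182ms=6/5b
11) 7363.636ms=54/5b +818.182ms=6/5b
Σ=12b of 12 (88bpm 6/8) — PASS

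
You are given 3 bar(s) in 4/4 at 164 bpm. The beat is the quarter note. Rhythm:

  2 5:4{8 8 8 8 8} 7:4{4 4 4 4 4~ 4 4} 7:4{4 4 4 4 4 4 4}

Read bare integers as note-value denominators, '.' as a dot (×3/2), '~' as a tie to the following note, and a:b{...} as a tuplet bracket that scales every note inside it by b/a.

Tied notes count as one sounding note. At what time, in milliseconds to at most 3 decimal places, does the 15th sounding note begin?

1. 0.0ms @ 0 + 731.707ms (2)
2. 731.707ms @ 2 + 146.341ms (2/5)
3. 878.049ms @ 12/5 + 146.341ms (2/5)
4. 1024.39ms @ 14/5 + 146.341ms (2/5)
5. 1170.732ms @ 16/5 + 146.341ms (2/5)
6. 1317.073ms @ 18/5 + 146.341ms (2/5)
7. 1463.415ms @ 4 + 209.059ms (4/7)
8. 1672.474ms @ 32/7 + 209.059ms (4/7)
9. 1881.533ms @ 36/7 + 209.059ms (4/7)
10. 2090.592ms @ 40/7 + 209.059ms (4/7)
11. 2299.652ms @ 44/7 + 418.118ms (8/7)
12. 2717.77ms @ 52/7 + 209.059ms (4/7)
13. 2926.829ms @ 8 + 209.059ms (4/7)
14. 3135.889ms @ 60/7 + 209.059ms (4/7)
15. 3344.948ms @ 64/7 + 209.059ms (4/7)
16. 3554.007ms @ 68/7 + 209.059ms (4/7)
17. 3763.066ms @ 72/7 + 209.059ms (4/7)
18. 3972.125ms @ 76/7 + 209.059ms (4/7)
19. 4181.185ms @ 80/7 + 209.059ms (4/7)

note 15 onset = 64/7b = 3344.948ms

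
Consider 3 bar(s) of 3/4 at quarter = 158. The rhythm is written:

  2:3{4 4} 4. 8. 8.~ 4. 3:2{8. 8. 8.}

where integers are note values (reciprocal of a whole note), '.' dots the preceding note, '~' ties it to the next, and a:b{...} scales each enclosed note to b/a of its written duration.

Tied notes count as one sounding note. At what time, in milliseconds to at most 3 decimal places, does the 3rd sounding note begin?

note 3 onset = 3b = 1139.241ms

1. 0.0ms @ 0 + 569.62ms (3/2)
2. 569.62ms @ 3/2 + 569.62ms (3/2)
3. 1139.241ms @ 3 + 569.62ms (3/2)
4. 1708.861ms @ 9/2 + 284.81ms (3/4)
5. 1993.671ms @ 21/4 + 854.43ms (9/4)
6. 2848.101ms @ 15/2 + 189.873ms (1/2)
7. 3037.975ms @ 8 + 189.873ms (1/2)
8. 3227.848ms @ 17/2 + 189.873ms (1/2)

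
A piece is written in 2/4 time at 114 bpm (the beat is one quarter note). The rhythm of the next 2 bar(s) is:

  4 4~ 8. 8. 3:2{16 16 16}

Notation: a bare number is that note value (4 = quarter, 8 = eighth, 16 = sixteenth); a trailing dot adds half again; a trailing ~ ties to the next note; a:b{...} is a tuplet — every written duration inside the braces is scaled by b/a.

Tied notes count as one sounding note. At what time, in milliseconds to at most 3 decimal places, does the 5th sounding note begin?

1. 0.0ms @ 0 + 526.316ms (1)
2. 526.316ms @ 1 + 921.053ms (7/4)
3. 1447.368ms @ 11/4 + 394.737ms (3/4)
4. 1842.105ms @ 7/2 + 87.719ms (1/6)
5. 1929.825ms @ 11/3 + 87.719ms (1/6)
6. 2017.544ms @ 23/6 + 87.719ms (1/6)

note 5 onset = 11/3b = 1929.825ms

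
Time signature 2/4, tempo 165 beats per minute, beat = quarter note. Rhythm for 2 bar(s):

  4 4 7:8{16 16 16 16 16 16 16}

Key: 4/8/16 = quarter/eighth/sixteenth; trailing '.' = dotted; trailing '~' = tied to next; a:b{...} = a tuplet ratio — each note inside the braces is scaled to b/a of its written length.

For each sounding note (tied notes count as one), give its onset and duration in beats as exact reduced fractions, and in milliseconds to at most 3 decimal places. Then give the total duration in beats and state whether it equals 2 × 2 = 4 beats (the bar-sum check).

1) 0.0ms=0b +363.636ms=1b
2) 363.636ms=1b +363.636ms=1b
3) 727.273ms=2b +103.896ms=2/7b
4) 831.169ms=16/7b +103.896ms=2/7b
5) 935.065ms=18/7b +103.896ms=2/7b
6) 1038.961ms=20/7b +103.896ms=2/7b
7) 1142.857ms=22/7b +103.896ms=2/7b
8) 1246.753ms=24/7b +103.896ms=2/7b
9) 1350.649ms=26/7b +103.896ms=2/7b
Σ=4b of 4 (165bpm 2/4) — PASS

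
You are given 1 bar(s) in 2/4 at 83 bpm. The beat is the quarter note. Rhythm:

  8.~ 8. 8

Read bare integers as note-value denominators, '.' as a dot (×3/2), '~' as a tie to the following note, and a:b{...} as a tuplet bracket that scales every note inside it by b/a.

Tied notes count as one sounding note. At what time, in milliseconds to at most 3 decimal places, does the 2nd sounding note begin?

note 2 onset = 3/2b = 1084.337ms

1. 0.0ms @ 0 + 1084.337ms (3/2)
2. 1084.337ms @ 3/2 + 361.446ms (1/2)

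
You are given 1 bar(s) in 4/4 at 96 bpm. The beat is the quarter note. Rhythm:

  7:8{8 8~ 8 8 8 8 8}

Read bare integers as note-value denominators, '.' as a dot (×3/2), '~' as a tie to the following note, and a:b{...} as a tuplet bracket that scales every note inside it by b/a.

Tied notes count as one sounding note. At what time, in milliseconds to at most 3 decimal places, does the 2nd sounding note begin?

1. 0.0ms @ 0 + 357.143ms (4/7)
2. 357.143ms @ 4/7 + 714.286ms (8/7)
3. 1071.429ms @ 12/7 + 357.143ms (4/7)
4. 1428.571ms @ 16/7 + 357.143ms (4/7)
5. 1785.714ms @ 20/7 + 357.143ms (4/7)
6. 2142.857ms @ 24/7 + 357.143ms (4/7)

note 2 onset = 4/7b = 357.143ms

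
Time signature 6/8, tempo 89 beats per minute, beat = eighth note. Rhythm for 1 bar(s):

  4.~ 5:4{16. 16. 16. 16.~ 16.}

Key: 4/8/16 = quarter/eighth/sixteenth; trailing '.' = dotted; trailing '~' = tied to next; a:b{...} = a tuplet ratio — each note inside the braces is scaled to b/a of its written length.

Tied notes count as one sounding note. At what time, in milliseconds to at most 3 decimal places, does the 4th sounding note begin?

1. 0.0ms @ 0 + 2426.966ms (18/5)
2. 2426.966ms @ 18/5 + 404.494ms (3/5)
3. 2831.461ms @ 21/5 + 404.494ms (3/5)
4. 3235.955ms @ 24/5 + 808.989ms (6/5)

note 4 onset = 24/5b = 3235.955ms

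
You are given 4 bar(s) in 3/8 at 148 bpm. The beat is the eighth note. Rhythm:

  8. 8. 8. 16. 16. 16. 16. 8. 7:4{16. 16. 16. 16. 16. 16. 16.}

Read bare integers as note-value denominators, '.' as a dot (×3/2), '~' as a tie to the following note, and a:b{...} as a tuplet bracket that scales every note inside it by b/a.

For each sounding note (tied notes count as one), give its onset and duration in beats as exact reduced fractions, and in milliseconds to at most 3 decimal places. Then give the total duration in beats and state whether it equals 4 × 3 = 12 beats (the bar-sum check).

1) 0.0ms=0b +608.108ms=3/2b
2) 608.108ms=3/2b +608.108ms=3/2b
3) 1216.216ms=3b +608.108ms=3/2b
4) 1824.324ms=9/2b +304.054ms=3/4b
5) 2128.378ms=21/4b +304.054ms=3/4b
6) 2432.432ms=6b +304.054ms=3/4b
7) 2736.486ms=27/4b +304.054ms=3/4b
8) 3040.541ms=15/2b +608.108ms=3/2b
9) 3648.649ms=9b +173.745ms=3/7b
10) 3822.394ms=66/7b +173.745ms=3/7b
11) 3996.139ms=69/7b +173.745ms=3/7b
12) 4169.884ms=72/7b +173.745ms=3/7b
13) 4343.629ms=75/7b +173.745ms=3/7b
14) 4517.375ms=78/7b +173.745ms=3/7b
15) 4691.12ms=81/7b +173.745ms=3/7b
Σ=12b of 12 (148bpm 3/8) — PASS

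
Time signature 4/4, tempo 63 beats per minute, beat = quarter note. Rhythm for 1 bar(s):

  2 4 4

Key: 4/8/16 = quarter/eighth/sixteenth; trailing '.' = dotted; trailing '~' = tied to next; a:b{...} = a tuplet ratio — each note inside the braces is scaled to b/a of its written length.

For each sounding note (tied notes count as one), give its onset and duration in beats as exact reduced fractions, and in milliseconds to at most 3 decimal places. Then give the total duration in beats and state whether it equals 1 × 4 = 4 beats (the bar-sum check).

1) 0.0ms=0b +1904.762ms=2b
2) 1904.762ms=2b +952.381ms=1b
3) 2857.143ms=3b +952.381ms=1b
Σ=4b of 4 (63bpm 4/4) — PASS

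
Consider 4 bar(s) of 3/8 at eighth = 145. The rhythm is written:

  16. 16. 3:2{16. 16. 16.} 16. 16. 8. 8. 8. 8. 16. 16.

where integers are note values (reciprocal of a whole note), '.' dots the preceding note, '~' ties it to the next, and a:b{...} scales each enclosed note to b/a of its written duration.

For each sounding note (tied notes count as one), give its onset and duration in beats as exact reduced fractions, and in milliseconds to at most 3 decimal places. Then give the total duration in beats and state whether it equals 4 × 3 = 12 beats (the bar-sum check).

1) 0.0ms=0b +310.345ms=3/4b
2) 310.345ms=3/4b +310.345ms=3/4b
3) 620.69ms=3/2b +206.897ms=1/2b
4) 827.586ms=2b +206.897ms=1/2b
5) 1034.483ms=5/2b +206.897ms=1/2b
6) 1241.379ms=3b +310.345ms=3/4b
7) 1551.724ms=15/4b +310.345ms=3/4b
8) 1862.069ms=9/2b +620.69ms=3/2b
9) 2482.759ms=6b +620.69ms=3/2b
10) 3103.448ms=15/2b +620.69ms=3/2b
11) 3724.138ms=9b +620.69ms=3/2b
12) 4344.828ms=21/2b +310.345ms=3/4b
13) 4655.172ms=45/4b +310.345ms=3/4b
Σ=12b of 12 (145bpm 3/8) — PASS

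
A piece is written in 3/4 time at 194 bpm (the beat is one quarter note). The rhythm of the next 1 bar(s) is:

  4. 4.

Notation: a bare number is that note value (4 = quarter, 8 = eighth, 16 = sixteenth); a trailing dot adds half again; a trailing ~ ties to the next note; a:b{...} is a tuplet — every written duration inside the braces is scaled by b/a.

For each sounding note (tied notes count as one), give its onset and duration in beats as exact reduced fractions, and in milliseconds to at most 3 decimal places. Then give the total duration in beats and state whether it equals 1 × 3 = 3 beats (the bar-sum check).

1) 0.0ms=0b +463.918ms=3/2b
2) 463.918ms=3/2b +463.918ms=3/2b
Σ=3b of 3 (194bpm 3/4) — PASS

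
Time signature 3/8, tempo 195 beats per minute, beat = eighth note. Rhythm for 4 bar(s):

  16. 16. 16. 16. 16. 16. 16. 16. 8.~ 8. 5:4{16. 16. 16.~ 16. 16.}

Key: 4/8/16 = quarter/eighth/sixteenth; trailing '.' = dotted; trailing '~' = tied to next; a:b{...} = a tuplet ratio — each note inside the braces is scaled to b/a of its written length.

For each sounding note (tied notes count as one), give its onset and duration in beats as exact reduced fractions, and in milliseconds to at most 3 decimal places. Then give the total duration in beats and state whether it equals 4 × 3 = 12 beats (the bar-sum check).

1) 0.0ms=0b +230.769ms=3/4b
2) 230.769ms=3/4b +230.769ms=3/4b
3) 461.538ms=3/2b +230.769ms=3/4b
4) 692.308ms=9/4b +230.769ms=3/4b
5) 923.077ms=3b +230.769ms=3/4b
6) 1153.846ms=15/4b +230.769ms=3/4b
7) 1384.615ms=9/2b +230.769ms=3/4b
8) 1615.385ms=21/4b +230.769ms=3/4b
9) 1846.154ms=6b +923.077ms=3b
10) 2769.231ms=9b +184.615ms=3/5b
11) 2953.846ms=48/5b +184.615ms=3/5b
12) 3138.462ms=51/5b +369.231ms=6/5b
13) 3507.692ms=57/5b +184.615ms=3/5b
Σ=12b of 12 (195bpm 3/8) — PASS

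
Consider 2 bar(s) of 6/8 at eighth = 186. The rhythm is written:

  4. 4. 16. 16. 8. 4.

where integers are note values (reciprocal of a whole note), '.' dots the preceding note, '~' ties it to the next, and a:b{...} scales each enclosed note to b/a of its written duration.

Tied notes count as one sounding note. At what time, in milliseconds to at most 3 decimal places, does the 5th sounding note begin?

1. 0.0ms @ 0 + 967.742ms (3)
2. 967.742ms @ 3 + 967.742ms (3)
3. 1935.484ms @ 6 + 241.935ms (3/4)
4. 2177.419ms @ 27/4 + 241.935ms (3/4)
5. 2419.355ms @ 15/2 + 483.871ms (3/2)
6. 2903.226ms @ 9 + 967.742ms (3)

note 5 onset = 15/2b = 2419.355ms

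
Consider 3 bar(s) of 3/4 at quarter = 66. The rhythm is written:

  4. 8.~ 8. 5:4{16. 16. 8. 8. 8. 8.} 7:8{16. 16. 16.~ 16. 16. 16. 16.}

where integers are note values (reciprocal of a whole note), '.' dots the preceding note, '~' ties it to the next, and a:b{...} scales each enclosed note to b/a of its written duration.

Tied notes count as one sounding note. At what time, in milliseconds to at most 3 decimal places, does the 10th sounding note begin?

note 10 onset = 45/7b = 5844.156ms

1. 0.0ms @ 0 + 1363.636ms (3/2)
2. 1363.636ms @ 3/2 + 1363.636ms (3/2)
3. 2727.273ms @ 3 + 272.727ms (3/10)
4. 3000.0ms @ 33/10 + 272.727ms (3/10)
5. 3272.727ms @ 18/5 + 545.455ms (3/5)
6. 3818.182ms @ 21/5 + 545.455ms (3/5)
7. 4363.636ms @ 24/5 + 545.455ms (3/5)
8. 4909.091ms @ 27/5 + 545.455ms (3/5)
9. 5454.545ms @ 6 + 389.61ms (3/7)
10. 5844.156ms @ 45/7 + 389.61ms (3/7)
11. 6233.766ms @ 48/7 + 779.221ms (6/7)
12. 7012.987ms @ 54/7 + 389.61ms (3/7)
13. 7402.597ms @ 57/7 + 389.61ms (3/7)
14. 7792.208ms @ 60/7 + 389.61ms (3/7)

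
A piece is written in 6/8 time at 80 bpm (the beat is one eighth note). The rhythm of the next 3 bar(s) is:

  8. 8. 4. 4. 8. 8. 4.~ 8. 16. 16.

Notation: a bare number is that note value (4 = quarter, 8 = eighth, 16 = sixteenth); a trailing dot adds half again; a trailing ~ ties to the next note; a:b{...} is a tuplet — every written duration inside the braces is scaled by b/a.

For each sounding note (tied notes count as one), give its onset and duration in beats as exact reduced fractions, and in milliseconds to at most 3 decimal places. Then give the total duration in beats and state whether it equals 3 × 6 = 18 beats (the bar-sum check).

1) 0.0ms=0b +1125.0ms=3/2b
2) 1125.0ms=3/2b +1125.0ms=3/2b
3) 2250.0ms=3b +2250.0ms=3b
4) 4500.0ms=6b +2250.0ms=3b
5) 6750.0ms=9b +1125.0ms=3/2b
6) 7875.0ms=21/2b +1125.0ms=3/2b
7) 9000.0ms=12b +3375.0ms=9/2b
8) 12375.0ms=33/2b +562.5ms=3/4b
9) 12937.5ms=69/4b +562.5ms=3/4b
Σ=18b of 18 (80bpm 6/8) — PASS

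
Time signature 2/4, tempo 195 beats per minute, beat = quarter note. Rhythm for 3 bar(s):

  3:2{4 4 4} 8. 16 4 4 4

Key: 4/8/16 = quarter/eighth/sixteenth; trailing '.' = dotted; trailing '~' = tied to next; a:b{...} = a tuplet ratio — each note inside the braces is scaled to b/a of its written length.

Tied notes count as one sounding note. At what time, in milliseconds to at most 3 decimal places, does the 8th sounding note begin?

1. 0.0ms @ 0 + 205.128ms (2/3)
2. 205.128ms @ 2/3 + 205.128ms (2/3)
3. 410.256ms @ 4/3 + 205.128ms (2/3)
4. 615.385ms @ 2 + 230.769ms (3/4)
5. 846.154ms @ 11/4 + 76.923ms (1/4)
6. 923.077ms @ 3 + 307.692ms (1)
7. 1230.769ms @ 4 + 307.692ms (1)
8. 1538.462ms @ 5 + 307.692ms (1)

note 8 onset = 5b = 1538.462ms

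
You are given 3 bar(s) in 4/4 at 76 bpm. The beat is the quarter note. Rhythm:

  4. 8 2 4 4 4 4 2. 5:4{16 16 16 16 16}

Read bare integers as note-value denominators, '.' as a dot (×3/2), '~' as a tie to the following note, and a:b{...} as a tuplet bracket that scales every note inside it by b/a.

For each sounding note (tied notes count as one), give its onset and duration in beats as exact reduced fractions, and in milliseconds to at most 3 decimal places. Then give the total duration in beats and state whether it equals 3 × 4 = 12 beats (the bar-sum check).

1) 0.0ms=0b +1184.211ms=3/2b
2) 1184.211ms=3/2b +394.737ms=1/2b
3) 1578.947ms=2b +1578.947ms=2b
4) 3157.895ms=4b +789.474ms=1b
5) 3947.368ms=5b +789.474ms=1b
6) 4736.842ms=6b +789.474ms=1b
7) 5526.316ms=7b +789.474ms=1b
8) 6315.789ms=8b +2368.421ms=3b
9) 8684.211ms=11b +157.895ms=1/5b
10) 8842.105ms=56/5b +157.895ms=1/5b
11) 9000.0ms=57/5b +157.895ms=1/5b
12) 9157.895ms=58/5b +157.895ms=1/5b
13) 9315.789ms=59/5b +157.895ms=1/5b
Σ=12b of 12 (76bpm 4/4) — PASS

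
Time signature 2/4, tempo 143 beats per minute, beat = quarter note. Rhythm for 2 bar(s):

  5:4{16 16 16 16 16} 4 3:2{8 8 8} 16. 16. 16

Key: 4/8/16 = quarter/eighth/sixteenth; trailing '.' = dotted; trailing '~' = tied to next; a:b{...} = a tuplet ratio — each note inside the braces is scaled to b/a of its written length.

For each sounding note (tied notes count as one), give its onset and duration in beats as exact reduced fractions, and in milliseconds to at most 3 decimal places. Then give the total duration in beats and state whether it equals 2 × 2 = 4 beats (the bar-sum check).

1) 0.0ms=0b +83.916ms=1/5b
2) 83.916ms=1/5b +83.916ms=1/5b
3) 167.832ms=2/5b +83.916ms=1/5b
4) 251.748ms=3/5b +83.916ms=1/5b
5) 335.664ms=4/5b +83.916ms=1/5b
6) 419.58ms=1b +419.58ms=1b
7) 839.161ms=2b +139.86ms=1/3b
8) 979.021ms=7/3b +139.86ms=1/3b
9) 1118.881ms=8/3b +139.86ms=1/3b
10) 1258.741ms=3b +157.343ms=3/8b
11) 1416.084ms=27/8b +157.343ms=3/8b
12) 1573.427ms=15/4b +104.895ms=1/4b
Σ=4b of 4 (143bpm 2/4) — PASS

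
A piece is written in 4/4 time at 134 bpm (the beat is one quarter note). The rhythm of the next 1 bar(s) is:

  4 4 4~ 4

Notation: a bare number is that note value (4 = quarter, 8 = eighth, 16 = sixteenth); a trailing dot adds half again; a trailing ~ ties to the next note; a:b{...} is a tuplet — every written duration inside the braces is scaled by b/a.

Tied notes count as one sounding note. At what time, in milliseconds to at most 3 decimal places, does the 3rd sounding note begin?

note 3 onset = 2b = 895.522ms

1. 0.0ms @ 0 + 447.761ms (1)
2. 447.761ms @ 1 + 447.761ms (1)
3. 895.522ms @ 2 + 895.522ms (2)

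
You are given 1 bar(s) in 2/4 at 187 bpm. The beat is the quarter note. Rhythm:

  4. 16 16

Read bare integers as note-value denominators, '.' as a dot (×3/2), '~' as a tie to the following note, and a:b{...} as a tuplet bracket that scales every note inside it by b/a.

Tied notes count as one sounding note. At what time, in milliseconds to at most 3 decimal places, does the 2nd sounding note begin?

note 2 onset = 3/2b = 481.283ms

1. 0.0ms @ 0 + 481.283ms (3/2)
2. 481.283ms @ 3/2 + 80.214ms (1/4)
3. 561.497ms @ 7/4 + 80.214ms (1/4)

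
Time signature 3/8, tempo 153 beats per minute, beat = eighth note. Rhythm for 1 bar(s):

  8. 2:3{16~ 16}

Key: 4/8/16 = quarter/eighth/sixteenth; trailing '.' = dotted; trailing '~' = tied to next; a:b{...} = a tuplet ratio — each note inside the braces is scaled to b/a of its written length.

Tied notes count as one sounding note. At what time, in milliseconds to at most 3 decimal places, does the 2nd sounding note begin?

1. 0.0ms @ 0 + 588.235ms (3/2)
2. 588.235ms @ 3/2 + 588.235ms (3/2)

note 2 onset = 3/2b = 588.235ms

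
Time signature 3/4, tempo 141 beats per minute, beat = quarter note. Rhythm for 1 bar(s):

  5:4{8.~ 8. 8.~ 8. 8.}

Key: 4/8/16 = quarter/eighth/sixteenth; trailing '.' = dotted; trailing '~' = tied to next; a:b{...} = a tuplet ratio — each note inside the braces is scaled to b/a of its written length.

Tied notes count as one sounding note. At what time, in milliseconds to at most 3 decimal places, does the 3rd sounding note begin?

note 3 onset = 12/5b = 1021.277ms

1. 0.0ms @ 0 + 510.638ms (6/5)
2. 510.638ms @ 6/5 + 510.638ms (6/5)
3. 1021.277ms @ 12/5 + 255.319ms (3/5)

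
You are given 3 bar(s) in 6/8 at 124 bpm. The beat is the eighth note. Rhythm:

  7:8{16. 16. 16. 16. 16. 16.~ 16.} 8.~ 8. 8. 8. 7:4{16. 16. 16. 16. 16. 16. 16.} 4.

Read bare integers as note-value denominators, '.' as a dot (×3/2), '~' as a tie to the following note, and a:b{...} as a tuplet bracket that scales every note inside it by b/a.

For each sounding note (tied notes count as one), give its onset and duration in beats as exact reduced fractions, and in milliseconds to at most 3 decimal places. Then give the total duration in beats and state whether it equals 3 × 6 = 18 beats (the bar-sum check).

1) 0.0ms=0b +414.747ms=6/7b
2) 414.747ms=6/7b +414.747ms=6/7b
3) 829.493ms=12/7b +414.747ms=6/7b
4) 1244.24ms=18/7b +414.747ms=6/7b
5) 1658.986ms=24/7b +414.747ms=6/7b
6) 2073.733ms=30/7b +829.493ms=12/7b
7) 2903.226ms=6b +1451.613ms=3b
8) 4354.839ms=9b +725.806ms=3/2b
9) 5080.645ms=21/2b +725.806ms=3/2b
10) 5806.452ms=12b +207.373ms=3/7b
11) 6013.825ms=87/7b +207.373ms=3/7b
12) 6221.198ms=90/7b +207.373ms=3/7b
13) 6428.571ms=93/7b +207.373ms=3/7b
14) 6635.945ms=96/7b +207.373ms=3/7b
15) 6843.318ms=99/7b +207.373ms=3/7b
16) 7050.691ms=102/7b +207.373ms=3/7b
17) 7258.065ms=15b +1451.613ms=3b
Σ=18b of 18 (124bpm 6/8) — PASS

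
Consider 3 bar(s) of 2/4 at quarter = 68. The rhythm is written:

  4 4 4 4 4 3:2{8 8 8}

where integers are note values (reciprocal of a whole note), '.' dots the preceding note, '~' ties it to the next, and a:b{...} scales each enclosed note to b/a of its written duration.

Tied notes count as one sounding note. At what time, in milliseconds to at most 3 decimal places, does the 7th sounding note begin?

1. 0.0ms @ 0 + 882.353ms (1)
2. 882.353ms @ 1 + 882.353ms (1)
3. 1764.706ms @ 2 + 882.353ms (1)
4. 2647.059ms @ 3 + 882.353ms (1)
5. 3529.412ms @ 4 + 882.353ms (1)
6. 4411.765ms @ 5 + 294.118ms (1/3)
7. 4705.882ms @ 16/3 + 294.118ms (1/3)
8. 5000.0ms @ 17/3 + 294.118ms (1/3)

note 7 onset = 16/3b = 4705.882ms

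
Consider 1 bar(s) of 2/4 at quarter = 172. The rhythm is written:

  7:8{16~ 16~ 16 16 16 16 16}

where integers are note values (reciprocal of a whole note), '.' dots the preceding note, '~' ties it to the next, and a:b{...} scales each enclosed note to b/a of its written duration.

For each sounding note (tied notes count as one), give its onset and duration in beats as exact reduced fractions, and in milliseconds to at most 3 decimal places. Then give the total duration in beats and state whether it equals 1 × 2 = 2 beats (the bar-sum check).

1) 0.0ms=0b +299.003ms=6/7b
2) 299.003ms=6/7b +99.668ms=2/7b
3) 398.671ms=8/7b +99.668ms=2/7b
4) 498.339ms=10/7b +99.668ms=2/7b
5) 598.007ms=12/7b +99.668ms=2/7b
Σ=2b of 2 (172bpm 2/4) — PASS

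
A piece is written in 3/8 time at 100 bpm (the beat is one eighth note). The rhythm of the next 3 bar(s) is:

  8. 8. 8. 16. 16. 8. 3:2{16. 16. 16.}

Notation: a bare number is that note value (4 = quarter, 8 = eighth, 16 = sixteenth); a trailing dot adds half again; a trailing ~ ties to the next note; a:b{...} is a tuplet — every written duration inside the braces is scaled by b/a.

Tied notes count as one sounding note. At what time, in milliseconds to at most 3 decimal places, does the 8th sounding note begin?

note 8 onset = 8b = 4800.0ms

1. 0.0ms @ 0 + 900.0ms (3/2)
2. 900.0ms @ 3/2 + 900.0ms (3/2)
3. 1800.0ms @ 3 + 900.0ms (3/2)
4. 2700.0ms @ 9/2 + 450.0ms (3/4)
5. 3150.0ms @ 21/4 + 450.0ms (3/4)
6. 3600.0ms @ 6 + 900.0ms (3/2)
7. 4500.0ms @ 15/2 + 300.0ms (1/2)
8. 4800.0ms @ 8 + 300.0ms (1/2)
9. 5100.0ms @ 17/2 + 300.0ms (1/2)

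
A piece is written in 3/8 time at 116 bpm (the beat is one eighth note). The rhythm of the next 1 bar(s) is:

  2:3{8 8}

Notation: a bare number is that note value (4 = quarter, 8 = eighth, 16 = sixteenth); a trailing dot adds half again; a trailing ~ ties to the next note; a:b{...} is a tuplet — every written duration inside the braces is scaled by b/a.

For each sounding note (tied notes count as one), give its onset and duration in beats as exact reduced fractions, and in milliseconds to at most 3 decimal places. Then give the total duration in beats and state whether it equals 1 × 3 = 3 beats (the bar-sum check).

1) 0.0ms=0b +775.862ms=3/2b
2) 775.862ms=3/2b +775.862ms=3/2b
Σ=3b of 3 (116bpm 3/8) — PASS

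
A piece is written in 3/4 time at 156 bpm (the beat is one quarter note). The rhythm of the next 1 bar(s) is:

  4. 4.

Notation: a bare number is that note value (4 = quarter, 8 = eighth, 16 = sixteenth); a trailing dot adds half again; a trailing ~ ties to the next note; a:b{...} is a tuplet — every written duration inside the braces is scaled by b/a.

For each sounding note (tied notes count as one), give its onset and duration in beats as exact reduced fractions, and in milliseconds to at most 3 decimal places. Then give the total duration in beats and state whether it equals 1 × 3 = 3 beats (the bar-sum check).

1) 0.0ms=0b +576.923ms=3/2b
2) 576.923ms=3/2b +576.923ms=3/2b
Σ=3b of 3 (156bpm 3/4) — PASS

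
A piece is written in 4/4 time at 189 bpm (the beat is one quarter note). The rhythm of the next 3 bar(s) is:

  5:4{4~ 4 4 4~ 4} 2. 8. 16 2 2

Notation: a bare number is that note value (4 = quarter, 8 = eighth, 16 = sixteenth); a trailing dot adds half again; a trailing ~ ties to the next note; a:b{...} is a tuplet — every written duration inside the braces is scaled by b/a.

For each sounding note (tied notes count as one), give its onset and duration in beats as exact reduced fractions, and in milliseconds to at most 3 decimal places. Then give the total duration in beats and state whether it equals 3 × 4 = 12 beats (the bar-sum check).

1) 0.0ms=0b +507.937ms=8/5b
2) 507.937ms=8/5b +253.968ms=4/5b
3) 761.905ms=12/5b +507.937ms=8/5b
4) 1269.841ms=4b +952.381ms=3b
5) 2222.222ms=7b +238.095ms=3/4b
6) 2460.317ms=31/4b +79.365ms=1/4b
7) 2539.683ms=8b +634.921ms=2b
8) 3174.603ms=10b +634.921ms=2b
Σ=12b of 12 (189bpm 4/4) — PASS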